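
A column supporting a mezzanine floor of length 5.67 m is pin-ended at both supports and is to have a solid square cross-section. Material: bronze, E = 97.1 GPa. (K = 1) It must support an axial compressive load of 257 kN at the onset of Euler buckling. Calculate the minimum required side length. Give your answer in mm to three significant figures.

L_e = K·L = 1 × 5.67 = 5.670 m
Required I = P_cr·L_e²/(π²E) = 2.570×10^5 × 5.670² / (π² × 9.71×10^10) = 8.621×10^-6 m⁴
I_req = 8.621×10^6 mm⁴
Solid square: I = a⁴/12  ⇒  a = (12I)^(1/4) = (12×8.621×10^6)^(1/4) = 101 mm

a ≈ 101 mm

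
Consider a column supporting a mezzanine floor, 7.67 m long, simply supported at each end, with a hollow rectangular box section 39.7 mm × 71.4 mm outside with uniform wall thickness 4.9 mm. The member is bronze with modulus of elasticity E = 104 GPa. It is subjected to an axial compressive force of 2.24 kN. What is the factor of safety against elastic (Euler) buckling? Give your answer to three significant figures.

Inner dimensions: h_i = 71.4 − 2×4.9 = 61.60 mm, b_i = 39.7 − 2×4.9 = 29.90 mm
Weak-axis I_min = (h_o·b_o³ − h_i·b_i³)/12 with b_o = 39.7, b_i = 29.90 mm (shorter outer/inner sides).
I_min = (71.4×39.7³ − 61.60×29.90³)/12 = 2.351×10^5 mm⁴
I = 2.351×10^5 mm⁴ = 2.351×10^-7 m⁴
Effective length L_e = K·L = 1 × 7.67 = 7.670 m
P_cr = π²EI / L_e² = π² × 104×10⁹ × 2.351×10^-7 / 7.670² = 4.102×10^3 N
Factor of safety n = P_cr / P = 4.1016 / 2.24 = 1.83

n ≈ 1.83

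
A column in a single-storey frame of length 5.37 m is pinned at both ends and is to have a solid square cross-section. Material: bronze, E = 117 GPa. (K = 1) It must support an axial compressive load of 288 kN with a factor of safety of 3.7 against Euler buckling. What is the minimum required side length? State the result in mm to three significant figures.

Required P_cr = n·P = 3.7 × 288 = 1066 kN
L_e = K·L = 1 × 5.37 = 5.370 m
Required I = P_cr·L_e²/(π²E) = 1.066×10^6 × 5.370² / (π² × 1.17×10^11) = 2.661×10^-5 m⁴
I_req = 2.661×10^7 mm⁴
Solid square: I = a⁴/12  ⇒  a = (12I)^(1/4) = (12×2.661×10^7)^(1/4) = 134 mm

a ≈ 134 mm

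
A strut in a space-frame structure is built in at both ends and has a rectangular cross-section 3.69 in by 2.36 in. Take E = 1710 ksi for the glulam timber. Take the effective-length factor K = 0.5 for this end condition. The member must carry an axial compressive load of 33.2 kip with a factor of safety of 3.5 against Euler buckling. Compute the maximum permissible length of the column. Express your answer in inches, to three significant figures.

L_max ≈ 48.5 in

Buckling occurs about the weak axis: I_min = h·b³/12 with b = 2.36 in (the shorter side).
I_min = 3.69×2.36³/12 = 4.042 in⁴
Required critical load P_cr = n·P = 3.5 × 33.2 = 116.2 kip = 1.162×10^5 lb
From P_cr = π²EI/(K·L)²:  L = (1/K)·√(π²EI/P_cr) = (1/0.5)·√(π²×1.71×10^6×4.042/1.162×10^5)
L = 48.5 in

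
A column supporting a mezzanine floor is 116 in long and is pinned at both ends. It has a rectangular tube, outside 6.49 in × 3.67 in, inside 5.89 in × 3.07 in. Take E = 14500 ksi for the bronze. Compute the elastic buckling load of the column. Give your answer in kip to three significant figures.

P_cr ≈ 133 kip

Weak-axis I_min = (h_o·b_o³ − h_i·b_i³)/12 with b_o = 3.67, b_i = 3.070 in (shorter outer/inner sides).
I_min = (6.49×3.67³ − 5.890×3.070³)/12 = 12.53 in⁴
Effective length L_e = K·L = 1 × 116 = 116.0 in
P_cr = π²EI / L_e² = π² × 14500×10³ × 12.53 / 116.0² = 1.333×10^5 lb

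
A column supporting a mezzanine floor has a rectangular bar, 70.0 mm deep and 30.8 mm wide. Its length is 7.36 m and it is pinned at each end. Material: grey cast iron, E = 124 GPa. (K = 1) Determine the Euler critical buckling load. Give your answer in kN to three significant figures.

P_cr ≈ 3.85 kN

Buckling occurs about the weak axis: I_min = h·b³/12 with b = 30.8 mm (the shorter side).
I_min = 70.0×30.8³/12 = 1.704×10^5 mm⁴
I = 1.704×10^5 mm⁴ = 1.704×10^-7 m⁴
Effective length L_e = K·L = 1 × 7.36 = 7.360 m
P_cr = π²EI / L_e² = π² × 124×10⁹ × 1.704×10^-7 / 7.360² = 3.851×10^3 N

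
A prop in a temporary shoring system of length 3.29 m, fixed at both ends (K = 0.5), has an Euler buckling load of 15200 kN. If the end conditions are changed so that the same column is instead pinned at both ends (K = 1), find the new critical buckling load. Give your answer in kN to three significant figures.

P_cr ≈ 3800 kN

P_cr ∝ 1/K², so P_cr,new = P_cr,old × (K_old/K_new)² = 15200 × (0.5/1)²
= 15200 × 0.2500 = 3800 kN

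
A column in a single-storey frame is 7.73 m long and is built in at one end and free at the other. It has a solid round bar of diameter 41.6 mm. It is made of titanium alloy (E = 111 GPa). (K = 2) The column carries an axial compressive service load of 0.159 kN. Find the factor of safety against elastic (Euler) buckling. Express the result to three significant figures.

I = πd⁴/64 = π×41.6⁴/64 = 1.470×10^5 mm⁴
I = 1.470×10^5 mm⁴ = 1.470×10^-7 m⁴
Effective length L_e = K·L = 2 × 7.73 = 15.46 m
P_cr = π²EI / L_e² = π² × 111×10⁹ × 1.470×10^-7 / 15.46² = 673.8 N
Factor of safety n = P_cr / P = 0.67382 / 0.159 = 4.24

n ≈ 4.24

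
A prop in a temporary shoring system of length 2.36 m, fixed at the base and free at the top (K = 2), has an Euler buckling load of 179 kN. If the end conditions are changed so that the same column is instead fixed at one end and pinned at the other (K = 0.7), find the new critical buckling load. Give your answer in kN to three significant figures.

P_cr ∝ 1/K², so P_cr,new = P_cr,old × (K_old/K_new)² = 179 × (2/0.7)²
= 179 × 8.163 = 1460 kN

P_cr ≈ 1460 kN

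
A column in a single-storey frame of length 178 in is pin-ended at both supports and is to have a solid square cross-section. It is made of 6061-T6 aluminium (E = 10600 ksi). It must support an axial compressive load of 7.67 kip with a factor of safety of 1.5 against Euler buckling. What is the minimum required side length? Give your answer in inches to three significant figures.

a ≈ 2.54 in

Required P_cr = n·P = 1.5 × 7.67 = 11.50 kip
L_e = K·L = 1 × 178 = 178.0 in
Required I = P_cr·L_e²/(π²E) = 1.151×10^4 × 178.0² / (π² × 1.06×10^7) = 3.484 in⁴
Solid square: I = a⁴/12  ⇒  a = (12I)^(1/4) = (12×3.484)^(1/4) = 2.54 in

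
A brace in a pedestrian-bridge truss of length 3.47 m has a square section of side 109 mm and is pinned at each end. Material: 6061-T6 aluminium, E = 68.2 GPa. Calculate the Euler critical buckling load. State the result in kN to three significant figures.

I = a⁴/12 = 109⁴/12 = 1.176×10^7 mm⁴
I = 1.176×10^7 mm⁴ = 1.176×10^-5 m⁴
Effective length L_e = K·L = 1 × 3.47 = 3.470 m
P_cr = π²EI / L_e² = π² × 68.2×10⁹ × 1.176×10^-5 / 3.470² = 6.576×10^5 N

P_cr ≈ 658 kN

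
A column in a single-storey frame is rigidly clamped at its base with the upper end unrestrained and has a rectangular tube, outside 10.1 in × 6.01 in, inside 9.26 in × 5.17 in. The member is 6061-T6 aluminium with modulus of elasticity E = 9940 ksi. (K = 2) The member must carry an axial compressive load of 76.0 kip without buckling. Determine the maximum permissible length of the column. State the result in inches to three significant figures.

L_max ≈ 157 in

Weak-axis I_min = (h_o·b_o³ − h_i·b_i³)/12 with b_o = 6.01, b_i = 5.170 in (shorter outer/inner sides).
I_min = (10.1×6.01³ − 9.260×5.170³)/12 = 76.08 in⁴
At the buckling limit P_cr = P = 7.600×10^4 lb
From P_cr = π²EI/(K·L)²:  L = (1/K)·√(π²EI/P_cr) = (1/2)·√(π²×9.94×10^6×76.08/7.600×10^4)
L = 157 in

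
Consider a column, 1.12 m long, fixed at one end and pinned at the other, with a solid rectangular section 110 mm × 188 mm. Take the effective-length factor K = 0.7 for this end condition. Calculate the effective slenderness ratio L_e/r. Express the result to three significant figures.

λ ≈ 24.7

Buckling occurs about the weak axis: I_min = h·b³/12 with b = 110 mm (the shorter side).
I_min = 188×110³/12 = 2.085×10^7 mm⁴
A = 2.068×10^4 mm²;  r_min = √(I/A) = √(2.085×10^7/2.068×10^4) = 31.75 mm
L_e = K·L = 0.7 × 1.12 m = 0.7840 m = 784.00 mm
λ = L_e / r_min = 784.00 / 31.75 = 24.7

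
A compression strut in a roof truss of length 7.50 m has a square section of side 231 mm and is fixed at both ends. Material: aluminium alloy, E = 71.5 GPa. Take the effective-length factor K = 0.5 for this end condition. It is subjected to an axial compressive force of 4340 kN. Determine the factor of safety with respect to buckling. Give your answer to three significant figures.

n ≈ 2.74

I = a⁴/12 = 231⁴/12 = 2.373×10^8 mm⁴
I = 2.373×10^8 mm⁴ = 2.373×10^-4 m⁴
Effective length L_e = K·L = 0.5 × 7.50 = 3.750 m
P_cr = π²EI / L_e² = π² × 71.5×10⁹ × 2.373×10^-4 / 3.750² = 1.191×10^7 N
Factor of safety n = P_cr / P = 11907 / 4340 = 2.74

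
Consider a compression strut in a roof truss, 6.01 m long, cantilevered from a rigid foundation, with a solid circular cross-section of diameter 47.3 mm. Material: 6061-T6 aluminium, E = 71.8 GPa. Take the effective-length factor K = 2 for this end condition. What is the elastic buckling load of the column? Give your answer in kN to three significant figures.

I = πd⁴/64 = π×47.3⁴/64 = 2.457×10^5 mm⁴
I = 2.457×10^5 mm⁴ = 2.457×10^-7 m⁴
Effective length L_e = K·L = 2 × 6.01 = 12.02 m
P_cr = π²EI / L_e² = π² × 71.8×10⁹ × 2.457×10^-7 / 12.02² = 1.205×10^3 N

P_cr ≈ 1.21 kN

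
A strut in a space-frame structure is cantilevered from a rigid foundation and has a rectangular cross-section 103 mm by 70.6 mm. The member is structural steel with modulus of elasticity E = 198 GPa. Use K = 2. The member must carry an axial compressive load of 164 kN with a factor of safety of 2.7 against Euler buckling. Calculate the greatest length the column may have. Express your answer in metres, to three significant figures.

L_max ≈ 1.83 m

Buckling occurs about the weak axis: I_min = h·b³/12 with b = 70.6 mm (the shorter side).
I_min = 103×70.6³/12 = 3.020×10^6 mm⁴
I = 3.020×10^-6 m⁴
Required critical load P_cr = n·P = 2.7 × 164 = 442.8 kN = 4.428×10^5 N
From P_cr = π²EI/(K·L)²:  L = (1/K)·√(π²EI/P_cr) = (1/2)·√(π²×1.98×10^11×3.020×10^-6/4.428×10^5)
L = 1.83 m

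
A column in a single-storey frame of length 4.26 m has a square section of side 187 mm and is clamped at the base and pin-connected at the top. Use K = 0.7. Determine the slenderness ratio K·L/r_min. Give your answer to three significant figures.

For a square r = a/√12 = 187/√12 = 53.98 mm
L_e = K·L = 0.7 × 4.26 m = 2.982 m = 2982.0 mm
λ = L_e / r_min = 2982.0 / 53.98 = 55.2

λ ≈ 55.2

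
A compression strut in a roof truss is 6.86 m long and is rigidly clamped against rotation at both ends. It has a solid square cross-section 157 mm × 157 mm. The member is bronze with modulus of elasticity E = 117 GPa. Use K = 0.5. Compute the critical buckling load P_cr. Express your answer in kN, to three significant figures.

P_cr ≈ 4970 kN

I = a⁴/12 = 157⁴/12 = 5.063×10^7 mm⁴
I = 5.063×10^7 mm⁴ = 5.063×10^-5 m⁴
Effective length L_e = K·L = 0.5 × 6.86 = 3.430 m
P_cr = π²EI / L_e² = π² × 117×10⁹ × 5.063×10^-5 / 3.430² = 4.970×10^6 N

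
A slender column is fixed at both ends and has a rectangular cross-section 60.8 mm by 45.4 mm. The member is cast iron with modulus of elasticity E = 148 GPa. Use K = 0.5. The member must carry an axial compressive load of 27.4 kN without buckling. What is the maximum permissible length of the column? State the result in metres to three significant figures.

L_max ≈ 10.1 m

Buckling occurs about the weak axis: I_min = h·b³/12 with b = 45.4 mm (the shorter side).
I_min = 60.8×45.4³/12 = 4.741×10^5 mm⁴
I = 4.741×10^-7 m⁴
At the buckling limit P_cr = P = 2.740×10^4 N
From P_cr = π²EI/(K·L)²:  L = (1/K)·√(π²EI/P_cr) = (1/0.5)·√(π²×1.48×10^11×4.741×10^-7/2.740×10^4)
L = 10.1 m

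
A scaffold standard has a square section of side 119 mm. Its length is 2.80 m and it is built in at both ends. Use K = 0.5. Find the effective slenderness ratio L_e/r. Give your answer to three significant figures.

λ ≈ 40.8

For a square r = a/√12 = 119/√12 = 34.35 mm
L_e = K·L = 0.5 × 2.80 m = 1.400 m = 1400.0 mm
λ = L_e / r_min = 1400.0 / 34.35 = 40.8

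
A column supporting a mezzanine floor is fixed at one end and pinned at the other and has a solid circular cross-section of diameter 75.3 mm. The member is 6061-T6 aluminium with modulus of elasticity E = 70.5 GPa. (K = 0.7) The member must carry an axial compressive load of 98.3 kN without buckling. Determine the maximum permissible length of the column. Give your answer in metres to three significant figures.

L_max ≈ 4.77 m

I = πd⁴/64 = π×75.3⁴/64 = 1.578×10^6 mm⁴
I = 1.578×10^-6 m⁴
At the buckling limit P_cr = P = 9.830×10^4 N
From P_cr = π²EI/(K·L)²:  L = (1/K)·√(π²EI/P_cr) = (1/0.7)·√(π²×7.05×10^10×1.578×10^-6/9.830×10^4)
L = 4.77 m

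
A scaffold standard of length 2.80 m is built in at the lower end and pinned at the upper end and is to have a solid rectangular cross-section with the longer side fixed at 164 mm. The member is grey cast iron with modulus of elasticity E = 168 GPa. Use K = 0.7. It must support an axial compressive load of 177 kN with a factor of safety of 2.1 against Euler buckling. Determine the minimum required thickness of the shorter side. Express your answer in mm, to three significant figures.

Required P_cr = n·P = 2.1 × 177 = 371.7 kN
L_e = K·L = 0.7 × 2.80 = 1.960 m
Required I = P_cr·L_e²/(π²E) = 3.717×10^5 × 1.960² / (π² × 1.68×10^11) = 8.612×10^-7 m⁴
I_req = 8.612×10^5 mm⁴
Rectangle, weak axis: I_min = h·b³/12 with h = 164 mm fixed  ⇒  b = (12I/h)^(1/3) = 39.8 mm

b ≈ 39.8 mm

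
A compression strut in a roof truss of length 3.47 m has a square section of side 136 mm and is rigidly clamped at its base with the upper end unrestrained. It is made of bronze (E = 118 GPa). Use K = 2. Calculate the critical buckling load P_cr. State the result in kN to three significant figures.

P_cr ≈ 689 kN

I = a⁴/12 = 136⁴/12 = 2.851×10^7 mm⁴
I = 2.851×10^7 mm⁴ = 2.851×10^-5 m⁴
Effective length L_e = K·L = 2 × 3.47 = 6.940 m
P_cr = π²EI / L_e² = π² × 118×10⁹ × 2.851×10^-5 / 6.940² = 6.893×10^5 N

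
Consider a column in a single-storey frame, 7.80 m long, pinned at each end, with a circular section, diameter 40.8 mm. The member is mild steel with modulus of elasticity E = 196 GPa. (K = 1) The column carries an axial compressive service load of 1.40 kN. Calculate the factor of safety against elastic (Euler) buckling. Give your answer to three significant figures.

n ≈ 3.09

I = πd⁴/64 = π×40.8⁴/64 = 1.360×10^5 mm⁴
I = 1.360×10^5 mm⁴ = 1.360×10^-7 m⁴
Effective length L_e = K·L = 1 × 7.80 = 7.800 m
P_cr = π²EI / L_e² = π² × 196×10⁹ × 1.360×10^-7 / 7.800² = 4.325×10^3 N
Factor of safety n = P_cr / P = 4.3249 / 1.40 = 3.09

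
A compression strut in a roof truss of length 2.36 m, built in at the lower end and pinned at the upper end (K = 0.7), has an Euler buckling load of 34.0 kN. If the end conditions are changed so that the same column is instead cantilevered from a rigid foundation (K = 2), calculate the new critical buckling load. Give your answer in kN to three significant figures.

P_cr ∝ 1/K², so P_cr,new = P_cr,old × (K_old/K_new)² = 34.0 × (0.7/2)²
= 34.0 × 0.1225 = 4.16 kN

P_cr ≈ 4.16 kN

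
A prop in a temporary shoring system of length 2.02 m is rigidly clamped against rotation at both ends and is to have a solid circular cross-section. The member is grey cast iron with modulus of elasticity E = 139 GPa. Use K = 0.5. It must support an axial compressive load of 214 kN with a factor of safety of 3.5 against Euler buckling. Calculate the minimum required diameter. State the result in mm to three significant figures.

d ≈ 58.0 mm

Required P_cr = n·P = 3.5 × 214 = 749.0 kN
L_e = K·L = 0.5 × 2.02 = 1.010 m
Required I = P_cr·L_e²/(π²E) = 7.490×10^5 × 1.010² / (π² × 1.39×10^11) = 5.569×10^-7 m⁴
I_req = 5.569×10^5 mm⁴
Solid circle: I = πd⁴/64  ⇒  d = (64I/π)^(1/4) = (64×5.569×10^5/π)^(1/4) = 58.0 mm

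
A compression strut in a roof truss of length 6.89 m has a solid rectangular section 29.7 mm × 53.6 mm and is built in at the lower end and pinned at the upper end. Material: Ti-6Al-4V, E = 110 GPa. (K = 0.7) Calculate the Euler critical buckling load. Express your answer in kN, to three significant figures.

Buckling occurs about the weak axis: I_min = h·b³/12 with b = 29.7 mm (the shorter side).
I_min = 53.6×29.7³/12 = 1.170×10^5 mm⁴
I = 1.170×10^5 mm⁴ = 1.170×10^-7 m⁴
Effective length L_e = K·L = 0.7 × 6.89 = 4.823 m
P_cr = π²EI / L_e² = π² × 110×10⁹ × 1.170×10^-7 / 4.823² = 5.461×10^3 N

P_cr ≈ 5.46 kN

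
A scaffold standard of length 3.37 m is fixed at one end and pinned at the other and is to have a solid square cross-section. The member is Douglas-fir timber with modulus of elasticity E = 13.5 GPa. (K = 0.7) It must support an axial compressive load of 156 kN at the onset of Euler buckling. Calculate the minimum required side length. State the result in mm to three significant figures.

a ≈ 94.0 mm

L_e = K·L = 0.7 × 3.37 = 2.359 m
Required I = P_cr·L_e²/(π²E) = 1.560×10^5 × 2.359² / (π² × 1.35×10^10) = 6.515×10^-6 m⁴
I_req = 6.515×10^6 mm⁴
Solid square: I = a⁴/12  ⇒  a = (12I)^(1/4) = (12×6.515×10^6)^(1/4) = 94.0 mm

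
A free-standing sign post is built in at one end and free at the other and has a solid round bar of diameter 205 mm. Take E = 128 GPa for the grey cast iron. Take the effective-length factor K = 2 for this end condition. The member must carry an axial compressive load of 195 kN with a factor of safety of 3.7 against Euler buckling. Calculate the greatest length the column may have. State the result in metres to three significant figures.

I = πd⁴/64 = π×205⁴/64 = 8.669×10^7 mm⁴
I = 8.669×10^-5 m⁴
Required critical load P_cr = n·P = 3.7 × 195 = 721.5 kN = 7.215×10^5 N
From P_cr = π²EI/(K·L)²:  L = (1/K)·√(π²EI/P_cr) = (1/2)·√(π²×1.28×10^11×8.669×10^-5/7.215×10^5)
L = 6.16 m

L_max ≈ 6.16 m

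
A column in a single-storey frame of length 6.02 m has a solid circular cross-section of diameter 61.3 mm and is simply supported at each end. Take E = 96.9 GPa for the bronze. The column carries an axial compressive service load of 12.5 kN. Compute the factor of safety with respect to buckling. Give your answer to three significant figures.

n ≈ 1.46

I = πd⁴/64 = π×61.3⁴/64 = 6.931×10^5 mm⁴
I = 6.931×10^5 mm⁴ = 6.931×10^-7 m⁴
Effective length L_e = K·L = 1 × 6.02 = 6.020 m
P_cr = π²EI / L_e² = π² × 96.9×10⁹ × 6.931×10^-7 / 6.020² = 1.829×10^4 N
Factor of safety n = P_cr / P = 18.291 / 12.5 = 1.46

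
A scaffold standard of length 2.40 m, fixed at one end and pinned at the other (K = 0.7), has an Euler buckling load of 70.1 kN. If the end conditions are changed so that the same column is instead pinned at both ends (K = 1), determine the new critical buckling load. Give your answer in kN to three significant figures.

P_cr ∝ 1/K², so P_cr,new = P_cr,old × (K_old/K_new)² = 70.1 × (0.7/1)²
= 70.1 × 0.4900 = 34.3 kN

P_cr ≈ 34.3 kN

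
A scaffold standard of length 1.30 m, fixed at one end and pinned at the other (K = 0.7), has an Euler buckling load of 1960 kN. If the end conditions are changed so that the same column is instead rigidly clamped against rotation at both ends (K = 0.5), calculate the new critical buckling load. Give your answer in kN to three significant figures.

P_cr ∝ 1/K², so P_cr,new = P_cr,old × (K_old/K_new)² = 1960 × (0.7/0.5)²
= 1960 × 1.960 = 3840 kN

P_cr ≈ 3840 kN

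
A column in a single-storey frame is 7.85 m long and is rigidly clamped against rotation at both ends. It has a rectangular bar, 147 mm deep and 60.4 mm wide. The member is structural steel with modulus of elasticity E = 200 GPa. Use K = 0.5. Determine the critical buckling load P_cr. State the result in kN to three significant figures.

P_cr ≈ 346 kN

Buckling occurs about the weak axis: I_min = h·b³/12 with b = 60.4 mm (the shorter side).
I_min = 147×60.4³/12 = 2.699×10^6 mm⁴
I = 2.699×10^6 mm⁴ = 2.699×10^-6 m⁴
Effective length L_e = K·L = 0.5 × 7.85 = 3.925 m
P_cr = π²EI / L_e² = π² × 200×10⁹ × 2.699×10^-6 / 3.925² = 3.459×10^5 N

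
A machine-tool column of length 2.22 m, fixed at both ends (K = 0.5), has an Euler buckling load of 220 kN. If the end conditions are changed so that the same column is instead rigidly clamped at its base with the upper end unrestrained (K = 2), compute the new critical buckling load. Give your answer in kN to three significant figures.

P_cr ≈ 13.8 kN

P_cr ∝ 1/K², so P_cr,new = P_cr,old × (K_old/K_new)² = 220 × (0.5/2)²
= 220 × 0.06250 = 13.8 kN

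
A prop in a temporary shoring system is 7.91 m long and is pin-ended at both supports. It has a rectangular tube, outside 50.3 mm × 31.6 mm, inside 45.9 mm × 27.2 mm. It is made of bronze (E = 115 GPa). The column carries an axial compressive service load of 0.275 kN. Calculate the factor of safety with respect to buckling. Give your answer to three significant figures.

Weak-axis I_min = (h_o·b_o³ − h_i·b_i³)/12 with b_o = 31.6, b_i = 27.20 mm (shorter outer/inner sides).
I_min = (50.3×31.6³ − 45.90×27.20³)/12 = 5.529×10^4 mm⁴
I = 5.529×10^4 mm⁴ = 5.529×10^-8 m⁴
Effective length L_e = K·L = 1 × 7.91 = 7.910 m
P_cr = π²EI / L_e² = π² × 115×10⁹ × 5.529×10^-8 / 7.910² = 1.003×10^3 N
Factor of safety n = P_cr / P = 1.0030 / 0.275 = 3.65

n ≈ 3.65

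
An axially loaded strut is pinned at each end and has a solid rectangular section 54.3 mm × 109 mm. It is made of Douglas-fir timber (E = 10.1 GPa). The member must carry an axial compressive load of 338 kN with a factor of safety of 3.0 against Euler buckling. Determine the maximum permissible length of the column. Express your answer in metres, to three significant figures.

Buckling occurs about the weak axis: I_min = h·b³/12 with b = 54.3 mm (the shorter side).
I_min = 109×54.3³/12 = 1.454×10^6 mm⁴
I = 1.454×10^-6 m⁴
Required critical load P_cr = n·P = 3.0 × 338 = 1014 kN = 1.014×10^6 N
From P_cr = π²EI/(K·L)²:  L = (1/K)·√(π²EI/P_cr) = (1/1)·√(π²×1.01×10^10×1.454×10^-6/1.014×10^6)
L = 0.378 m

L_max ≈ 0.378 m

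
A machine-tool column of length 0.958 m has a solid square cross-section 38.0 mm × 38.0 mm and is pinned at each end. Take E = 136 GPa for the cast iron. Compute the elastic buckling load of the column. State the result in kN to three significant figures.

I = a⁴/12 = 38.0⁴/12 = 1.738×10^5 mm⁴
I = 1.738×10^5 mm⁴ = 1.738×10^-7 m⁴
Effective length L_e = K·L = 1 × 0.958 = 0.9580 m
P_cr = π²EI / L_e² = π² × 136×10⁹ × 1.738×10^-7 / 0.9580² = 2.541×10^5 N

P_cr ≈ 254 kN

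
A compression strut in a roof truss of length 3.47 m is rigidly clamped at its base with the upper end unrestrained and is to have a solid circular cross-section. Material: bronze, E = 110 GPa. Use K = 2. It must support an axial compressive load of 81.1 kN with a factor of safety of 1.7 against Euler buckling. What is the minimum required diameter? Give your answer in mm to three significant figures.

Required P_cr = n·P = 1.7 × 81.1 = 137.9 kN
L_e = K·L = 2 × 3.47 = 6.940 m
Required I = P_cr·L_e²/(π²E) = 1.379×10^5 × 6.940² / (π² × 1.10×10^11) = 6.116×10^-6 m⁴
I_req = 6.116×10^6 mm⁴
Solid circle: I = πd⁴/64  ⇒  d = (64I/π)^(1/4) = (64×6.116×10^6/π)^(1/4) = 106 mm

d ≈ 106 mm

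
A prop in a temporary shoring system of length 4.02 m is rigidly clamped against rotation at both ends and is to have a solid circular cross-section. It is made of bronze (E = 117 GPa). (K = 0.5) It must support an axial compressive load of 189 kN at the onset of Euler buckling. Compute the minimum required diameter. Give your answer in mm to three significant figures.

d ≈ 60.6 mm

L_e = K·L = 0.5 × 4.02 = 2.010 m
Required I = P_cr·L_e²/(π²E) = 1.890×10^5 × 2.010² / (π² × 1.17×10^11) = 6.613×10^-7 m⁴
I_req = 6.613×10^5 mm⁴
Solid circle: I = πd⁴/64  ⇒  d = (64I/π)^(1/4) = (64×6.613×10^5/π)^(1/4) = 60.6 mm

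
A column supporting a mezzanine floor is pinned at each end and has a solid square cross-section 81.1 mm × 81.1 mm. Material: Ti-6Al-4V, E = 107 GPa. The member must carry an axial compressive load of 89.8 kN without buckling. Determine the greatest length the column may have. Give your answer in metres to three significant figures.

L_max ≈ 6.51 m

I = a⁴/12 = 81.1⁴/12 = 3.605×10^6 mm⁴
I = 3.605×10^-6 m⁴
At the buckling limit P_cr = P = 8.980×10^4 N
From P_cr = π²EI/(K·L)²:  L = (1/K)·√(π²EI/P_cr) = (1/1)·√(π²×1.07×10^11×3.605×10^-6/8.980×10^4)
L = 6.51 m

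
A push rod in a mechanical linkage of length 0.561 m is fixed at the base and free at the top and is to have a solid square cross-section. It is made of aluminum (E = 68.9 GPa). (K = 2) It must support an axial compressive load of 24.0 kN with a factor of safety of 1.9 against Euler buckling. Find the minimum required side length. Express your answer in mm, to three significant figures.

Required P_cr = n·P = 1.9 × 24.0 = 45.60 kN
L_e = K·L = 2 × 0.561 = 1.122 m
Required I = P_cr·L_e²/(π²E) = 4.560×10^4 × 1.122² / (π² × 6.89×10^10) = 8.442×10^-8 m⁴
I_req = 8.442×10^4 mm⁴
Solid square: I = a⁴/12  ⇒  a = (12I)^(1/4) = (12×8.442×10^4)^(1/4) = 31.7 mm

a ≈ 31.7 mm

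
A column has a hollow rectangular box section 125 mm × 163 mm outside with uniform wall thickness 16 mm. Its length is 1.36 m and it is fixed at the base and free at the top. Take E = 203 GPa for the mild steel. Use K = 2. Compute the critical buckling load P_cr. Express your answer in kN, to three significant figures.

Inner dimensions: h_i = 163 − 2×16 = 131.0 mm, b_i = 125 − 2×16 = 93.00 mm
Weak-axis I_min = (h_o·b_o³ − h_i·b_i³)/12 with b_o = 125, b_i = 93.00 mm (shorter outer/inner sides).
I_min = (163×125³ − 131.0×93.00³)/12 = 1.775×10^7 mm⁴
I = 1.775×10^7 mm⁴ = 1.775×10^-5 m⁴
Effective length L_e = K·L = 2 × 1.36 = 2.720 m
P_cr = π²EI / L_e² = π² × 203×10⁹ × 1.775×10^-5 / 2.720² = 4.807×10^6 N

P_cr ≈ 4810 kN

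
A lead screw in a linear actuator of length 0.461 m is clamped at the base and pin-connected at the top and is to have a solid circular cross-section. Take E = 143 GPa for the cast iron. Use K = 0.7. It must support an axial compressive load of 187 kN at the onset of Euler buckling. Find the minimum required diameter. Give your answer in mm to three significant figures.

d ≈ 23.0 mm

L_e = K·L = 0.7 × 0.461 = 0.3227 m
Required I = P_cr·L_e²/(π²E) = 1.870×10^5 × 0.3227² / (π² × 1.43×10^11) = 1.380×10^-8 m⁴
I_req = 1.380×10^4 mm⁴
Solid circle: I = πd⁴/64  ⇒  d = (64I/π)^(1/4) = (64×1.380×10^4/π)^(1/4) = 23.0 mm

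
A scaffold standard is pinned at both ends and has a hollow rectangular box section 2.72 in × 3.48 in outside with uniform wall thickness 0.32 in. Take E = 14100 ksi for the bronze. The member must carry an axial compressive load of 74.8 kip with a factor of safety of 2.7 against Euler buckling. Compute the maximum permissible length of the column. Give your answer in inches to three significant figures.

L_max ≈ 50.5 in

Inner dimensions: h_i = 3.48 − 2×0.32 = 2.840 in, b_i = 2.72 − 2×0.32 = 2.080 in
Weak-axis I_min = (h_o·b_o³ − h_i·b_i³)/12 with b_o = 2.72, b_i = 2.080 in (shorter outer/inner sides).
I_min = (3.48×2.72³ − 2.840×2.080³)/12 = 3.706 in⁴
Required critical load P_cr = n·P = 2.7 × 74.8 = 202.0 kip = 2.020×10^5 lb
From P_cr = π²EI/(K·L)²:  L = (1/K)·√(π²EI/P_cr) = (1/1)·√(π²×1.41×10^7×3.706/2.020×10^5)
L = 50.5 in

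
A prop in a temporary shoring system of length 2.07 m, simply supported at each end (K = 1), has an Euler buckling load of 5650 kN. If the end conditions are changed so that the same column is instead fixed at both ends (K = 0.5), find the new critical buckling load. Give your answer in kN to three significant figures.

P_cr ∝ 1/K², so P_cr,new = P_cr,old × (K_old/K_new)² = 5650 × (1/0.5)²
= 5650 × 4.000 = 22600 kN

P_cr ≈ 22600 kN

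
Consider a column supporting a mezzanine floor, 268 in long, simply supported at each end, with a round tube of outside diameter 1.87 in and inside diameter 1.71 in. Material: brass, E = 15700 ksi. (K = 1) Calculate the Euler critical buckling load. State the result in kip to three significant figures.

d_o = 1.87 in, d_i = 1.71 in
I = π(d_o⁴ − d_i⁴)/64 = π(1.87⁴ − 1.710⁴)/64 = 0.1805 in⁴
Effective length L_e = K·L = 1 × 268 = 268.0 in
P_cr = π²EI / L_e² = π² × 15700×10³ × 0.1805 / 268.0² = 389.5 lb

P_cr ≈ 0.389 kip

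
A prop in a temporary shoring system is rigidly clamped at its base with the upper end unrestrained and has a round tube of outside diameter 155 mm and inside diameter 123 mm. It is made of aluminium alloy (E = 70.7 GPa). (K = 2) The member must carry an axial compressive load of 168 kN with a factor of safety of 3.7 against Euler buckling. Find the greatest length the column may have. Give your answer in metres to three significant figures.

L_max ≈ 2.19 m

d_o = 155 mm, d_i = 123 mm
I = π(d_o⁴ − d_i⁴)/64 = π(155⁴ − 123.0⁴)/64 = 1.710×10^7 mm⁴
I = 1.710×10^-5 m⁴
Required critical load P_cr = n·P = 3.7 × 168 = 621.6 kN = 6.216×10^5 N
From P_cr = π²EI/(K·L)²:  L = (1/K)·√(π²EI/P_cr) = (1/2)·√(π²×7.07×10^10×1.710×10^-5/6.216×10^5)
L = 2.19 m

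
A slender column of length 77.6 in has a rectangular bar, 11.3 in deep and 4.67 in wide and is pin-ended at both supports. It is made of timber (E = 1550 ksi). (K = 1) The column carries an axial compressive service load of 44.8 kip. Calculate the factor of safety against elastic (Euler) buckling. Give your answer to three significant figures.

Buckling occurs about the weak axis: I_min = h·b³/12 with b = 4.67 in (the shorter side).
I_min = 11.3×4.67³/12 = 95.91 in⁴
Effective length L_e = K·L = 1 × 77.6 = 77.60 in
P_cr = π²EI / L_e² = π² × 1550×10³ × 95.91 / 77.60² = 2.436×10^5 lb
Factor of safety n = P_cr / P = 243.64 / 44.8 = 5.44

n ≈ 5.44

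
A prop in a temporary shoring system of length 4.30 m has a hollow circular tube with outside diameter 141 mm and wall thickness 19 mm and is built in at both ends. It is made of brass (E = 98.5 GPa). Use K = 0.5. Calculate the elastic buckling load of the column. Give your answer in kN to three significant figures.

Inner diameter d_i = 141 − 2×19 = 103.0 mm
I = π(d_o⁴ − d_i⁴)/64 = π(141⁴ − 103.0⁴)/64 = 1.388×10^7 mm⁴
I = 1.388×10^7 mm⁴ = 1.388×10^-5 m⁴
Effective length L_e = K·L = 0.5 × 4.30 = 2.150 m
P_cr = π²EI / L_e² = π² × 98.5×10⁹ × 1.388×10^-5 / 2.150² = 2.919×10^6 N

P_cr ≈ 2920 kN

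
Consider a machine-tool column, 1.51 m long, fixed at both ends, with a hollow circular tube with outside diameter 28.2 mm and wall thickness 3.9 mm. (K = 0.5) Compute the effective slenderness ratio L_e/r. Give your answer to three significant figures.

λ ≈ 86.8

Inner diameter d_i = 28.2 − 2×3.9 = 20.40 mm
I = π(d_o⁴ − d_i⁴)/64 = π(28.2⁴ − 20.40⁴)/64 = 2.254×10^4 mm⁴
A = 297.7 mm²;  r_min = √(I/A) = √(2.254×10^4/297.7) = 8.701 mm
L_e = K·L = 0.5 × 1.51 m = 0.7550 m = 755.00 mm
λ = L_e / r_min = 755.00 / 8.701 = 86.8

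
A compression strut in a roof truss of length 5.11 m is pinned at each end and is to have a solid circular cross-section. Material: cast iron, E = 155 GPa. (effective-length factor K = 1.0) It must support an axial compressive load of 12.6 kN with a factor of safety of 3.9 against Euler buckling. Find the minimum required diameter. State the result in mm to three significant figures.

d ≈ 64.3 mm

Required P_cr = n·P = 3.9 × 12.6 = 49.14 kN
L_e = K·L = 1 × 5.11 = 5.110 m
Required I = P_cr·L_e²/(π²E) = 4.914×10^4 × 5.110² / (π² × 1.55×10^11) = 8.388×10^-7 m⁴
I_req = 8.388×10^5 mm⁴
Solid circle: I = πd⁴/64  ⇒  d = (64I/π)^(1/4) = (64×8.388×10^5/π)^(1/4) = 64.3 mm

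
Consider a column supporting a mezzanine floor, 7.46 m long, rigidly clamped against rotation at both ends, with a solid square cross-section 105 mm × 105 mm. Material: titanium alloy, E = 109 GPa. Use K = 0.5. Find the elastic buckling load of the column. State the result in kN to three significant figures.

P_cr ≈ 783 kN

I = a⁴/12 = 105⁴/12 = 1.013×10^7 mm⁴
I = 1.013×10^7 mm⁴ = 1.013×10^-5 m⁴
Effective length L_e = K·L = 0.5 × 7.46 = 3.730 m
P_cr = π²EI / L_e² = π² × 109×10⁹ × 1.013×10^-5 / 3.730² = 7.832×10^5 N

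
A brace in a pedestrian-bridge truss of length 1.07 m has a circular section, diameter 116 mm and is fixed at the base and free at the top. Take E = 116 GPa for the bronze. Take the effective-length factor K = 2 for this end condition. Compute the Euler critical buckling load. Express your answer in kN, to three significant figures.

P_cr ≈ 2220 kN

I = πd⁴/64 = π×116⁴/64 = 8.888×10^6 mm⁴
I = 8.888×10^6 mm⁴ = 8.888×10^-6 m⁴
Effective length L_e = K·L = 2 × 1.07 = 2.140 m
P_cr = π²EI / L_e² = π² × 116×10⁹ × 8.888×10^-6 / 2.140² = 2.222×10^6 N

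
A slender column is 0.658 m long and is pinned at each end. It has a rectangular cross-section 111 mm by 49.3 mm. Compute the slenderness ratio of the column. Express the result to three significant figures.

Buckling occurs about the weak axis: I_min = h·b³/12 with b = 49.3 mm (the shorter side).
I_min = 111×49.3³/12 = 1.108×10^6 mm⁴
A = 5.472×10^3 mm²;  r_min = √(I/A) = √(1.108×10^6/5.472×10^3) = 14.23 mm
L_e = K·L = 1 × 0.658 m = 0.6580 m = 658.00 mm
λ = L_e / r_min = 658.00 / 14.23 = 46.2

λ ≈ 46.2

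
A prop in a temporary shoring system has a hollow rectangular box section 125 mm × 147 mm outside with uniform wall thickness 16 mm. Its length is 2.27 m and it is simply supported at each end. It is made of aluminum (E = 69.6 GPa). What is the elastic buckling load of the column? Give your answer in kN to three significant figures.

P_cr ≈ 2160 kN

Inner dimensions: h_i = 147 − 2×16 = 115.0 mm, b_i = 125 − 2×16 = 93.00 mm
Weak-axis I_min = (h_o·b_o³ − h_i·b_i³)/12 with b_o = 125, b_i = 93.00 mm (shorter outer/inner sides).
I_min = (147×125³ − 115.0×93.00³)/12 = 1.622×10^7 mm⁴
I = 1.622×10^7 mm⁴ = 1.622×10^-5 m⁴
Effective length L_e = K·L = 1 × 2.27 = 2.270 m
P_cr = π²EI / L_e² = π² × 69.6×10⁹ × 1.622×10^-5 / 2.270² = 2.162×10^6 N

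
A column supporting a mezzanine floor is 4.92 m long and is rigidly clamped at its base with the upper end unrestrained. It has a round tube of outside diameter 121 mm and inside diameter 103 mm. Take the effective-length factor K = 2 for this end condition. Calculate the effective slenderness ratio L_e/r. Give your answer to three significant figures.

λ ≈ 248

d_o = 121 mm, d_i = 103 mm
I = π(d_o⁴ − d_i⁴)/64 = π(121⁴ − 103.0⁴)/64 = 4.997×10^6 mm⁴
A = 3.167×10^3 mm²;  r_min = √(I/A) = √(4.997×10^6/3.167×10^3) = 39.73 mm
L_e = K·L = 2 × 4.92 m = 9.840 m = 9840.0 mm
λ = L_e / r_min = 9840.0 / 39.73 = 248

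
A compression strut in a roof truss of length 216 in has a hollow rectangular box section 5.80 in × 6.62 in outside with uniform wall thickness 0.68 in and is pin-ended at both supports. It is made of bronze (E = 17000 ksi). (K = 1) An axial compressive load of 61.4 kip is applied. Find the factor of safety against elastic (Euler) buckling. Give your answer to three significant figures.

Inner dimensions: h_i = 6.62 − 2×0.68 = 5.260 in, b_i = 5.80 − 2×0.68 = 4.440 in
Weak-axis I_min = (h_o·b_o³ − h_i·b_i³)/12 with b_o = 5.80, b_i = 4.440 in (shorter outer/inner sides).
I_min = (6.62×5.80³ − 5.260×4.440³)/12 = 69.27 in⁴
Effective length L_e = K·L = 1 × 216 = 216.0 in
P_cr = π²EI / L_e² = π² × 17000×10³ × 69.27 / 216.0² = 2.491×10^5 lb
Factor of safety n = P_cr / P = 249.11 / 61.4 = 4.06

n ≈ 4.06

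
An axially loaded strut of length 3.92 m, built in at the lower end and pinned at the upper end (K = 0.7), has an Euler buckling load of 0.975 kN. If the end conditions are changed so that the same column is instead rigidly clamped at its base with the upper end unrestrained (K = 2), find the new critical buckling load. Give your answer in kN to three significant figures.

P_cr ∝ 1/K², so P_cr,new = P_cr,old × (K_old/K_new)² = 0.975 × (0.7/2)²
= 0.975 × 0.1225 = 0.119 kN

P_cr ≈ 0.119 kN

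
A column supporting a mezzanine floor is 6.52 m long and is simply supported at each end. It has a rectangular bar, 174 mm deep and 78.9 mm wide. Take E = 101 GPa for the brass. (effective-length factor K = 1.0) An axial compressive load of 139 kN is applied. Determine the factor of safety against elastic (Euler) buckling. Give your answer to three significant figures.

n ≈ 1.20

Buckling occurs about the weak axis: I_min = h·b³/12 with b = 78.9 mm (the shorter side).
I_min = 174×78.9³/12 = 7.122×10^6 mm⁴
I = 7.122×10^6 mm⁴ = 7.122×10^-6 m⁴
Effective length L_e = K·L = 1 × 6.52 = 6.520 m
P_cr = π²EI / L_e² = π² × 101×10⁹ × 7.122×10^-6 / 6.520² = 1.670×10^5 N
Factor of safety n = P_cr / P = 167.00 / 139 = 1.20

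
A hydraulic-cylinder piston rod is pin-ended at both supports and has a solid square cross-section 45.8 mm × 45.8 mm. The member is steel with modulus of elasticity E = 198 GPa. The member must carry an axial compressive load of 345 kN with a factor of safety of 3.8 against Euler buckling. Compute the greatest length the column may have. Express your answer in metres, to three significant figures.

I = a⁴/12 = 45.8⁴/12 = 3.667×10^5 mm⁴
I = 3.667×10^-7 m⁴
Required critical load P_cr = n·P = 3.8 × 345 = 1311 kN = 1.311×10^6 N
From P_cr = π²EI/(K·L)²:  L = (1/K)·√(π²EI/P_cr) = (1/1)·√(π²×1.98×10^11×3.667×10^-7/1.311×10^6)
L = 0.739 m

L_max ≈ 0.739 m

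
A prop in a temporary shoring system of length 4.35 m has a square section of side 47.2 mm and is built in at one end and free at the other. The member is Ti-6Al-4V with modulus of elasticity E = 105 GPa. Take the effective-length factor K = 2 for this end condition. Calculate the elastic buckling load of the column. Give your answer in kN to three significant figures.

I = a⁴/12 = 47.2⁴/12 = 4.136×10^5 mm⁴
I = 4.136×10^5 mm⁴ = 4.136×10^-7 m⁴
Effective length L_e = K·L = 2 × 4.35 = 8.700 m
P_cr = π²EI / L_e² = π² × 105×10⁹ × 4.136×10^-7 / 8.700² = 5.663×10^3 N

P_cr ≈ 5.66 kN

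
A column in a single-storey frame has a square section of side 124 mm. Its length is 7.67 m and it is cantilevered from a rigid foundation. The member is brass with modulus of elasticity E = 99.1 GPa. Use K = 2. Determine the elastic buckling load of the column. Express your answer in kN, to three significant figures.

P_cr ≈ 81.9 kN

I = a⁴/12 = 124⁴/12 = 1.970×10^7 mm⁴
I = 1.970×10^7 mm⁴ = 1.970×10^-5 m⁴
Effective length L_e = K·L = 2 × 7.67 = 15.34 m
P_cr = π²EI / L_e² = π² × 99.1×10⁹ × 1.970×10^-5 / 15.34² = 8.189×10^4 N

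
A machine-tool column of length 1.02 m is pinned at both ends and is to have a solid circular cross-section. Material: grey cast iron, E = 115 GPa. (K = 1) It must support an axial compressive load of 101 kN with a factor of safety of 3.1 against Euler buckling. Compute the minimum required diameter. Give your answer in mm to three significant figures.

d ≈ 49.2 mm

Required P_cr = n·P = 3.1 × 101 = 313.1 kN
L_e = K·L = 1 × 1.02 = 1.020 m
Required I = P_cr·L_e²/(π²E) = 3.131×10^5 × 1.020² / (π² × 1.15×10^11) = 2.870×10^-7 m⁴
I_req = 2.870×10^5 mm⁴
Solid circle: I = πd⁴/64  ⇒  d = (64I/π)^(1/4) = (64×2.870×10^5/π)^(1/4) = 49.2 mm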